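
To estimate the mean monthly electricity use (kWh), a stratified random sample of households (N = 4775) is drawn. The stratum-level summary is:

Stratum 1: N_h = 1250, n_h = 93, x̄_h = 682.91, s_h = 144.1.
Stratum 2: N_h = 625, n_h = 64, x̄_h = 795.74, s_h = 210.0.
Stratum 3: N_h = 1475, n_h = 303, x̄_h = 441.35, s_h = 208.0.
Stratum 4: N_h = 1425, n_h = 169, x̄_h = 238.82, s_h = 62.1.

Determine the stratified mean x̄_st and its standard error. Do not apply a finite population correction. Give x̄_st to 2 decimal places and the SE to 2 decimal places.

x̄_st ≈ 490.53, SE ≈ 6.54

x̄_st = Σ W_h x̄_h = (1250·682.91 + 625·795.74 + 1475·441.35 + 1425·238.82)/4775 = 490.53084
V̂(x̄_st) = Σ W_h² s_h²/n_h, with W_h = N_h/N and N = 4775:
  stratum 1: (1250/4775)²·144.1²/93 = 15.3009
  stratum 2: (625/4775)²·210.0²/64 = 11.8052
  stratum 3: (1475/4775)²·208.0²/303 = 13.6245
  stratum 4: (1425/4775)²·62.1²/169 = 2.03226
V̂(x̄_st) = 42.7629
SE(x̄_st) = √42.7629 = 6.53933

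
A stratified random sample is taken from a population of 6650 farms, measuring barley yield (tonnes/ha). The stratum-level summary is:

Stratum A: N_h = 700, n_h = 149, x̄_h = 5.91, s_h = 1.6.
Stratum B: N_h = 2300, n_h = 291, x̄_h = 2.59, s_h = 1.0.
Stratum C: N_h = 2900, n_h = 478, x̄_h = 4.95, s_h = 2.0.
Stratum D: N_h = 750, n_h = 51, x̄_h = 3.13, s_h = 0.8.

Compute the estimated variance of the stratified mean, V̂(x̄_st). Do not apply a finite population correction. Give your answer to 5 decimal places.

V̂(x̄_st) = Σ W_h² s_h²/n_h, with W_h = N_h/N and N = 6650:
  stratum A: (700/6650)²·1.6²/149 = 0.000190373
  stratum B: (2300/6650)²·1.0²/291 = 0.000411073
  stratum C: (2900/6650)²·2.0²/478 = 0.00159142
  stratum D: (750/6650)²·0.8²/51 = 0.000159621
V̂(x̄_st) = 0.00235249

V̂(x̄_st) ≈ 0.00235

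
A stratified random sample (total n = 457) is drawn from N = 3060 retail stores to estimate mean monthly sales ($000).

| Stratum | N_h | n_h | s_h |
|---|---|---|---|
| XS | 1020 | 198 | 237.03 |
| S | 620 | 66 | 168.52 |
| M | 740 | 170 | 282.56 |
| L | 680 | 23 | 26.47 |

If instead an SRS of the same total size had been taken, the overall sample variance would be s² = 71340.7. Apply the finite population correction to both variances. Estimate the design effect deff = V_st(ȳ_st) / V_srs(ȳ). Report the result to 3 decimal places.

V̂(ȳ_st) = Σ W_h² (1 − n_h/N_h) s_h²/n_h, with W_h = N_h/N and N = 3060:
  stratum XS: (1020/3060)²·(1 − 198/1020)·237.03²/198 = 25.408
  stratum S: (620/3060)²·(1 − 66/620)·168.52²/66 = 15.784
  stratum M: (740/3060)²·(1 − 170/740)·282.56²/170 = 21.1561
  stratum L: (680/3060)²·(1 − 23/680)·26.47²/23 = 1.45349
V_st = 63.8016
V_srs = (1 − 457/3060)·71340.7/457 = 132.793
deff = V_st / V_srs = 63.8016/132.793 = 0.4805

deff ≈ 0.480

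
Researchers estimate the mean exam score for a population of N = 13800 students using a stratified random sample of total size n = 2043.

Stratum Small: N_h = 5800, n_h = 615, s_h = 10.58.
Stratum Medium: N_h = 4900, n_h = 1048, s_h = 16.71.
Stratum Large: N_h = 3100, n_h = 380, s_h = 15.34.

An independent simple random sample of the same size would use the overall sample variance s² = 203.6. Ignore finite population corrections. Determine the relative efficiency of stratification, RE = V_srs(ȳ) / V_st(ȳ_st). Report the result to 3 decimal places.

V̂(ȳ_st) = Σ W_h² s_h²/n_h, with W_h = N_h/N and N = 13800:
  stratum Small: (5800/13800)²·10.58²/615 = 0.032151
  stratum Medium: (4900/13800)²·16.71²/1048 = 0.0335912
  stratum Large: (3100/13800)²·15.34²/380 = 0.0312487
V_st = 0.0969909
V_srs = s²/n = 203.6/2043 = 0.0996574
Relative efficiency = V_srs / V_st = 0.0996574/0.0969909 = 1.0275

RE ≈ 1.027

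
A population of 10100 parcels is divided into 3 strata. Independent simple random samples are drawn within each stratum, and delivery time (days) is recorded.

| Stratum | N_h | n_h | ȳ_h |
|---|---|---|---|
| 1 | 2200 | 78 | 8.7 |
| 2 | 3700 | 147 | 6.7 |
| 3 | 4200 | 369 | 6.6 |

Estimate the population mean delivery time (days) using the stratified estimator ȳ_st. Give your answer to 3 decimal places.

N = Σ N_h = 10100. Stratum weights W_h = N_h/N.
ȳ_st = (2200·8.7 + 3700·6.7 + 4200·6.6) / 10100 = 7.09406

ȳ_st ≈ 7.094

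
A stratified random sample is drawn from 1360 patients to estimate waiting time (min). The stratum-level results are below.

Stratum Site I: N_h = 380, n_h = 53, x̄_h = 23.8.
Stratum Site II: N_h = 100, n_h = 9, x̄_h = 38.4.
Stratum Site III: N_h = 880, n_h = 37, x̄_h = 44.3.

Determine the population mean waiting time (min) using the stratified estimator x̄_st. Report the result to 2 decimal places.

N = Σ N_h = 1360. Stratum weights W_h = N_h/N.
x̄_st = (380·23.8 + 100·38.4 + 880·44.3) / 1360 = 38.1382

x̄_st ≈ 38.14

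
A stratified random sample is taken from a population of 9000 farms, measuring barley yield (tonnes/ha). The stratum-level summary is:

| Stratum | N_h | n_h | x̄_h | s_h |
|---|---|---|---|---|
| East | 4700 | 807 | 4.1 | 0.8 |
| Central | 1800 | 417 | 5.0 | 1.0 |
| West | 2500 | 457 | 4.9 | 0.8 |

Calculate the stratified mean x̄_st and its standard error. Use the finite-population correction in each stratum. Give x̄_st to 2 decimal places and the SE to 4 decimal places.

x̄_st = Σ W_h x̄_h = (4700·4.1 + 1800·5.0 + 2500·4.9)/9000 = 4.50222
V̂(x̄_st) = Σ W_h² (1 − n_h/N_h) s_h²/n_h, with W_h = N_h/N and N = 9000:
  stratum East: (4700/9000)²·(1 − 807/4700)·0.8²/807 = 0.000179145
  stratum Central: (1800/9000)²·(1 − 417/1800)·1.0²/417 = 7.3701e-05
  stratum West: (2500/9000)²·(1 − 457/2500)·0.8²/457 = 8.83054e-05
V̂(x̄_st) = 0.000341151
SE(x̄_st) = √0.000341151 = 0.0184703

x̄_st ≈ 4.50, SE ≈ 0.0185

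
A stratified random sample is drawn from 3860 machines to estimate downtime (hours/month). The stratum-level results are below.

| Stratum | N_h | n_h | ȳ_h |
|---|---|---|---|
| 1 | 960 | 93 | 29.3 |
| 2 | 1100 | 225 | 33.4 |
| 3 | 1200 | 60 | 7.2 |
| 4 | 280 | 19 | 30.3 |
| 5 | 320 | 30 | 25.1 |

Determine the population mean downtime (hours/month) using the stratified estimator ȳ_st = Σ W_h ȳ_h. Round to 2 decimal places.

ȳ_st ≈ 23.32

N = Σ N_h = 3860. Stratum weights W_h = N_h/N.
ȳ_st = (960·29.3 + 1100·33.4 + 1200·7.2 + 280·30.3 + 320·25.1) / 3860 = 23.3223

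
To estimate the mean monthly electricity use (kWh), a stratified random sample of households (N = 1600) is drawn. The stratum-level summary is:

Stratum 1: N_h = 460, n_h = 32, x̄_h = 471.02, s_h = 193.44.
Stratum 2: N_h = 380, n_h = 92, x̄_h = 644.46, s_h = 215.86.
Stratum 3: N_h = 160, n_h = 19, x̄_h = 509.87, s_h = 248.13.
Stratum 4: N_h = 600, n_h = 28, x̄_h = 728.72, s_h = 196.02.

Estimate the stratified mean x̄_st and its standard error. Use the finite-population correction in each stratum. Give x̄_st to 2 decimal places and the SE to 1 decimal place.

x̄_st = Σ W_h x̄_h = (460·471.02 + 380·644.46 + 160·509.87 + 600·728.72)/1600 = 612.73450
V̂(x̄_st) = Σ W_h² (1 − n_h/N_h) s_h²/n_h, with W_h = N_h/N and N = 1600:
  stratum 1: (460/1600)²·(1 − 32/460)·193.44²/32 = 89.9299
  stratum 2: (380/1600)²·(1 − 92/380)·215.86²/92 = 21.6517
  stratum 3: (160/1600)²·(1 − 19/160)·248.13²/19 = 28.5564
  stratum 4: (600/1600)²·(1 − 28/600)·196.02²/28 = 183.971
V̂(x̄_st) = 324.109
SE(x̄_st) = √324.109 = 18.003

x̄_st ≈ 612.73, SE ≈ 18.0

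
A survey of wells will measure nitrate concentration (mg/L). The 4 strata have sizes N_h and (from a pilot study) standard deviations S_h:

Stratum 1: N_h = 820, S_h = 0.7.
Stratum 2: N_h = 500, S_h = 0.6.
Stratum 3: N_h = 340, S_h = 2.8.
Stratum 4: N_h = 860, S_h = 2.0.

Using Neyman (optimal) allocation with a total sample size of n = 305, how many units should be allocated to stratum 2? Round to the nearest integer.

26

Neyman allocation: n_h = n · N_h S_h / Σ N_i S_i, with n = 305.
  stratum 1: N_h·S_h = 820·0.7 = 574.00
  stratum 2: N_h·S_h = 500·0.6 = 300.00
  stratum 3: N_h·S_h = 340·2.8 = 952.00
  stratum 4: N_h·S_h = 860·2.0 = 1720.00
Σ N_h S_h = 3546.00
n for stratum 2 = 305·300.00/3546.00 = 25.804 → 26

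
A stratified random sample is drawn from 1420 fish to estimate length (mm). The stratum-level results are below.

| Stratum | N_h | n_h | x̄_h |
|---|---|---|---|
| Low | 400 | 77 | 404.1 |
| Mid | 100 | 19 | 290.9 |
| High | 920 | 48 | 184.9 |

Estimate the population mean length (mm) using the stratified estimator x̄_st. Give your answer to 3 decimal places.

N = Σ N_h = 1420. Stratum weights W_h = N_h/N.
x̄_st = (400·404.1 + 100·290.9 + 920·184.9) / 1420 = 254.11127

x̄_st ≈ 254.111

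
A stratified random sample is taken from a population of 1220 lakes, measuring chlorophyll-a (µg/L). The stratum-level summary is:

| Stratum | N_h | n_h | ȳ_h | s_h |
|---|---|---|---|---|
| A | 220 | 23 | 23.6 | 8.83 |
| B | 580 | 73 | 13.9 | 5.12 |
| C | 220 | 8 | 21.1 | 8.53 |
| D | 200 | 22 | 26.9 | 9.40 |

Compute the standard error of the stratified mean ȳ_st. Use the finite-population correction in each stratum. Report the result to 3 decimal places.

V̂(ȳ_st) = Σ W_h² (1 − n_h/N_h) s_h²/n_h, with W_h = N_h/N and N = 1220:
  stratum A: (220/1220)²·(1 − 23/220)·8.83²/23 = 0.0987104
  stratum B: (580/1220)²·(1 − 73/580)·5.12²/73 = 0.0709469
  stratum C: (220/1220)²·(1 − 8/220)·8.53²/8 = 0.285001
  stratum D: (200/1220)²·(1 − 22/200)·9.40²/22 = 0.0960646
V̂(ȳ_st) = 0.550723
SE(ȳ_st) = √0.550723 = 0.742107

SE(ȳ_st) ≈ 0.742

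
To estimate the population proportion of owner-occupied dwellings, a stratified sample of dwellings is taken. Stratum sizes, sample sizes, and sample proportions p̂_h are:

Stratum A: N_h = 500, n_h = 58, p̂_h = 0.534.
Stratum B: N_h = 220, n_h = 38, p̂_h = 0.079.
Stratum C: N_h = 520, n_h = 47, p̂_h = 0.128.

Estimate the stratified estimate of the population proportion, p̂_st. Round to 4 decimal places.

p̂_st ≈ 0.2830

N = 1240; stratum weights W_h = N_h/N.
p̂_st = Σ W_h p̂_h = (500·0.534 + 220·0.079 + 520·0.128)/1240 = 0.28302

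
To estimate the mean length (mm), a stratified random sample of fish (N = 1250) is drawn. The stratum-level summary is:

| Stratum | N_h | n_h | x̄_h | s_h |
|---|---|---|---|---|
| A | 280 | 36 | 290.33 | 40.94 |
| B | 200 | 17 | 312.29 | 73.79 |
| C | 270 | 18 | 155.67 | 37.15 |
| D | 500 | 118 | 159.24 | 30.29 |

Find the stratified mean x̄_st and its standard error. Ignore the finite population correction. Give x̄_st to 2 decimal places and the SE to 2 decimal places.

x̄_st = Σ W_h x̄_h = (280·290.33 + 200·312.29 + 270·155.67 + 500·159.24)/1250 = 212.32104
V̂(x̄_st) = Σ W_h² s_h²/n_h, with W_h = N_h/N and N = 1250:
  stratum A: (280/1250)²·40.94²/36 = 2.33609
  stratum B: (200/1250)²·73.79²/17 = 8.19948
  stratum C: (270/1250)²·37.15²/18 = 3.57728
  stratum D: (500/1250)²·30.29²/118 = 1.24405
V̂(x̄_st) = 15.3569
SE(x̄_st) = √15.3569 = 3.91879

x̄_st ≈ 212.32, SE ≈ 3.92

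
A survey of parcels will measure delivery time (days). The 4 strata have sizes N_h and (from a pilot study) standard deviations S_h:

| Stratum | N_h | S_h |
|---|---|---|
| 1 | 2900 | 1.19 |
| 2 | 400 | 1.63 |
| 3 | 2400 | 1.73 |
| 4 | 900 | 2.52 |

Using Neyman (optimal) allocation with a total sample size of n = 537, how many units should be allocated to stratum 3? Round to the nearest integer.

212

Neyman allocation: n_h = n · N_h S_h / Σ N_i S_i, with n = 537.
  stratum 1: N_h·S_h = 2900·1.19 = 3451.00
  stratum 2: N_h·S_h = 400·1.63 = 652.00
  stratum 3: N_h·S_h = 2400·1.73 = 4152.00
  stratum 4: N_h·S_h = 900·2.52 = 2268.00
Σ N_h S_h = 10523.00
n for stratum 3 = 537·4152.00/10523.00 = 211.881 → 212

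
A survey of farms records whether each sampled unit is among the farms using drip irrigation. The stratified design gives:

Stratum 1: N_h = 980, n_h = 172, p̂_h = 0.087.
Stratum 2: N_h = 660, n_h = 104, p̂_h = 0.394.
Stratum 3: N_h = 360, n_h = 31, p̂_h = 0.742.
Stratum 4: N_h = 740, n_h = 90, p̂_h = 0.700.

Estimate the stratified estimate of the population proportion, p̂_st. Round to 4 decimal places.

N = 2740; stratum weights W_h = N_h/N.
p̂_st = Σ W_h p̂_h = (980·0.087 + 660·0.394 + 360·0.742 + 740·0.700)/2740 = 0.41256

p̂_st ≈ 0.4126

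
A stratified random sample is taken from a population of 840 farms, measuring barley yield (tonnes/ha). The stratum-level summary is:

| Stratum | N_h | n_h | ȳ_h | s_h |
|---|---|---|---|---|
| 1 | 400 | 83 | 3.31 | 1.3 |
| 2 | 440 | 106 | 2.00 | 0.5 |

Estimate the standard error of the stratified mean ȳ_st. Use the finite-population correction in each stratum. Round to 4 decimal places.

V̂(ȳ_st) = Σ W_h² (1 − n_h/N_h) s_h²/n_h, with W_h = N_h/N and N = 840:
  stratum 1: (400/840)²·(1 − 83/400)·1.3²/83 = 0.00365906
  stratum 2: (440/840)²·(1 − 106/440)·0.5²/106 = 0.000491218
V̂(ȳ_st) = 0.00415028
SE(ȳ_st) = √0.00415028 = 0.0644226

SE(ȳ_st) ≈ 0.0644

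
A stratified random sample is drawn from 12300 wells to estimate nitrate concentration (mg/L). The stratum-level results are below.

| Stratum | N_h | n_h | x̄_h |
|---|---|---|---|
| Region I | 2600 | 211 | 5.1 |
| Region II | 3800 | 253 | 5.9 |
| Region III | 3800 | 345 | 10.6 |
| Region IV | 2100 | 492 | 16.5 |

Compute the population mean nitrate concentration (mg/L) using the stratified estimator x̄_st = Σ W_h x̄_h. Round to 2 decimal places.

N = Σ N_h = 12300. Stratum weights W_h = N_h/N.
x̄_st = (2600·5.1 + 3800·5.9 + 3800·10.6 + 2100·16.5) / 12300 = 8.9927

x̄_st ≈ 8.99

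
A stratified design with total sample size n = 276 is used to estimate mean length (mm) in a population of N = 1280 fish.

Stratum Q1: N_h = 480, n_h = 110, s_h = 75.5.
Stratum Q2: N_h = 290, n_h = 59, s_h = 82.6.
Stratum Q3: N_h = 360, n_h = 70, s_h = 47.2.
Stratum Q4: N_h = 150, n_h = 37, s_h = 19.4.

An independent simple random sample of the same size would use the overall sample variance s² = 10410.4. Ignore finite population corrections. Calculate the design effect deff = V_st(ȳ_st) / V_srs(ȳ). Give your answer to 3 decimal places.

deff ≈ 0.421

V̂(ȳ_st) = Σ W_h² s_h²/n_h, with W_h = N_h/N and N = 1280:
  stratum Q1: (480/1280)²·75.5²/110 = 7.28725
  stratum Q2: (290/1280)²·82.6²/59 = 5.93587
  stratum Q3: (360/1280)²·47.2²/70 = 2.51751
  stratum Q4: (150/1280)²·19.4²/37 = 0.13969
V_st = 15.8803
V_srs = s²/n = 10410.4/276 = 37.7188
deff = V_st / V_srs = 15.8803/37.7188 = 0.4210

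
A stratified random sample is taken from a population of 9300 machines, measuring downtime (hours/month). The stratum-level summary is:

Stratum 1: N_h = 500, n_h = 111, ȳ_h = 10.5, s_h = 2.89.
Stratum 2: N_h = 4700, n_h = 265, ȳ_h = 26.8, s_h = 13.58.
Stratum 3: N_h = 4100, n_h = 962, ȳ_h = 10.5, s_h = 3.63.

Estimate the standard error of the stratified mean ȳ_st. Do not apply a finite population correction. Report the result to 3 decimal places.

SE(ȳ_st) ≈ 0.425

V̂(ȳ_st) = Σ W_h² s_h²/n_h, with W_h = N_h/N and N = 9300:
  stratum 1: (500/9300)²·2.89²/111 = 0.000217494
  stratum 2: (4700/9300)²·13.58²/265 = 0.177739
  stratum 3: (4100/9300)²·3.63²/962 = 0.0026622
V̂(ȳ_st) = 0.180619
SE(ȳ_st) = √0.180619 = 0.424993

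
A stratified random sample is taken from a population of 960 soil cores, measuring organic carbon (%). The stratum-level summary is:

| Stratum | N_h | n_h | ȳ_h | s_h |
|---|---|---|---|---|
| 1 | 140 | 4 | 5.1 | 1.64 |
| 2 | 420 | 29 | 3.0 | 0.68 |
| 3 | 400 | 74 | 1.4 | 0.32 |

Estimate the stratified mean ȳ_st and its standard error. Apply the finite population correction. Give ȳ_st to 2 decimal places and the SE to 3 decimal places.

ȳ_st = Σ W_h ȳ_h = (140·5.1 + 420·3.0 + 400·1.4)/960 = 2.63958
V̂(ȳ_st) = Σ W_h² (1 − n_h/N_h) s_h²/n_h, with W_h = N_h/N and N = 960:
  stratum 1: (140/960)²·(1 − 4/140)·1.64²/4 = 0.0138916
  stratum 2: (420/960)²·(1 − 29/420)·0.68²/29 = 0.00284121
  stratum 3: (400/960)²·(1 − 74/400)·0.32²/74 = 0.000195796
V̂(ȳ_st) = 0.0169286
SE(ȳ_st) = √0.0169286 = 0.13011

ȳ_st ≈ 2.64, SE ≈ 0.130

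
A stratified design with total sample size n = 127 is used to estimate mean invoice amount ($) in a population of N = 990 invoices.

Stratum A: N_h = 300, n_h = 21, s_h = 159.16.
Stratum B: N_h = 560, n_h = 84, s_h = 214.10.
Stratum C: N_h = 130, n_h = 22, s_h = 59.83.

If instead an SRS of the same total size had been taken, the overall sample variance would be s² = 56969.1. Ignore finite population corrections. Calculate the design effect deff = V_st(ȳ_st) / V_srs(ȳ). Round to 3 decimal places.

deff ≈ 0.642

V̂(ȳ_st) = Σ W_h² s_h²/n_h, with W_h = N_h/N and N = 990:
  stratum A: (300/990)²·159.16²/21 = 110.77
  stratum B: (560/990)²·214.10²/84 = 174.606
  stratum C: (130/990)²·59.83²/22 = 2.80564
V_st = 288.181
V_srs = s²/n = 56969.1/127 = 448.576
deff = V_st / V_srs = 288.181/448.576 = 0.6424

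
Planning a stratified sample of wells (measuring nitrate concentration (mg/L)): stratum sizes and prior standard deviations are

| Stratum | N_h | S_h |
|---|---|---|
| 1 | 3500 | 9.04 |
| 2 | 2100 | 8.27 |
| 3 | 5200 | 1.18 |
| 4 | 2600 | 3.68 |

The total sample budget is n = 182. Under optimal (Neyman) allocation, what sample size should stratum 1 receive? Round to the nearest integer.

Neyman allocation: n_h = n · N_h S_h / Σ N_i S_i, with n = 182.
  stratum 1: N_h·S_h = 3500·9.04 = 31640.00
  stratum 2: N_h·S_h = 2100·8.27 = 17367.00
  stratum 3: N_h·S_h = 5200·1.18 = 6136.00
  stratum 4: N_h·S_h = 2600·3.68 = 9568.00
Σ N_h S_h = 64711.00
n for stratum 1 = 182·31640.00/64711.00 = 88.988 → 89

89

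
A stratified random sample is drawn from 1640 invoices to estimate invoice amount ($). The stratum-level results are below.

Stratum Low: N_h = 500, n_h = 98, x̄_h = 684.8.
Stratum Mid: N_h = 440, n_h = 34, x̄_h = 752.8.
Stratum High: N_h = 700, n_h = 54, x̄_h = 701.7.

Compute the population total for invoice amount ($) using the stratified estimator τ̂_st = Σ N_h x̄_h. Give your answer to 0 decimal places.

τ̂_st = Σ N_h x̄_h = 500·684.8 + 440·752.8 + 700·701.7 = 1164822

τ̂_st ≈ 1164822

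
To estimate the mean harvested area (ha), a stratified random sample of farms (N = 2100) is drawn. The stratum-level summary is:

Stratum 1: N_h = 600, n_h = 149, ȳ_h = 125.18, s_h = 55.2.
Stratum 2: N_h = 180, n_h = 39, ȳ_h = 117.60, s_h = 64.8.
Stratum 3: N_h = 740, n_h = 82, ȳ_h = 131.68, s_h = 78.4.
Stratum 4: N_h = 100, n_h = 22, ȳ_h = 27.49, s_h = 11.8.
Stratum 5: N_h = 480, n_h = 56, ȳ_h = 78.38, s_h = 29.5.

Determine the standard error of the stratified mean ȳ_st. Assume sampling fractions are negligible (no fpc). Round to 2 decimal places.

SE(ȳ_st) ≈ 3.55

V̂(ȳ_st) = Σ W_h² s_h²/n_h, with W_h = N_h/N and N = 2100:
  stratum 1: (600/2100)²·55.2²/149 = 1.66938
  stratum 2: (180/2100)²·64.8²/39 = 0.791028
  stratum 3: (740/2100)²·78.4²/82 = 9.30772
  stratum 4: (100/2100)²·11.8²/22 = 0.0143517
  stratum 5: (480/2100)²·29.5²/56 = 0.811895
V̂(ȳ_st) = 12.5944
SE(ȳ_st) = √12.5944 = 3.54886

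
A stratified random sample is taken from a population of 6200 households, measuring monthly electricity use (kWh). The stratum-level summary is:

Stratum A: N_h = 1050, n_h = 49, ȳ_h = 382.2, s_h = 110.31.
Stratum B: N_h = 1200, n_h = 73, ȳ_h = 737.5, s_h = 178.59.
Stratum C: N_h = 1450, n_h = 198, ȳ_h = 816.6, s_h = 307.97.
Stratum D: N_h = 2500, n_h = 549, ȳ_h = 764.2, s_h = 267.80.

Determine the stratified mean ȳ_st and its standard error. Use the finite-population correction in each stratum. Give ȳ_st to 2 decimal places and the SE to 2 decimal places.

ȳ_st ≈ 706.59, SE ≈ 7.83

ȳ_st = Σ W_h ȳ_h = (1050·382.2 + 1200·737.5 + 1450·816.6 + 2500·764.2)/6200 = 706.59355
V̂(ȳ_st) = Σ W_h² (1 − n_h/N_h) s_h²/n_h, with W_h = N_h/N and N = 6200:
  stratum A: (1050/6200)²·(1 − 49/1050)·110.31²/49 = 6.79006
  stratum B: (1200/6200)²·(1 − 73/1200)·178.59²/73 = 15.3714
  stratum C: (1450/6200)²·(1 − 198/1450)·307.97²/198 = 22.6225
  stratum D: (2500/6200)²·(1 − 549/2500)·267.80²/549 = 16.5753
V̂(ȳ_st) = 61.3593
SE(ȳ_st) = √61.3593 = 7.83322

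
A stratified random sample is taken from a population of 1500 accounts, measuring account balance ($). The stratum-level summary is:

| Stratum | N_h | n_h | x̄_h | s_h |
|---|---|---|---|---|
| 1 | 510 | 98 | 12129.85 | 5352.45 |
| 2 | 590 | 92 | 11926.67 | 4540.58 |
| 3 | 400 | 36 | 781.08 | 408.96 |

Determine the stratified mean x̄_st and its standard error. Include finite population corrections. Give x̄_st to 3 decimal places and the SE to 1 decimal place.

x̄_st = Σ W_h x̄_h = (510·12129.85 + 590·11926.67 + 400·781.08)/1500 = 9023.59387
V̂(x̄_st) = Σ W_h² (1 − n_h/N_h) s_h²/n_h, with W_h = N_h/N and N = 1500:
  stratum 1: (510/1500)²·(1 − 98/510)·5352.45²/98 = 27300.1
  stratum 2: (590/1500)²·(1 − 92/590)·4540.58²/92 = 29264
  stratum 3: (400/1500)²·(1 − 36/400)·408.96²/36 = 300.634
V̂(x̄_st) = 56864.7
SE(x̄_st) = √56864.7 = 238.463

x̄_st ≈ 9023.594, SE ≈ 238.5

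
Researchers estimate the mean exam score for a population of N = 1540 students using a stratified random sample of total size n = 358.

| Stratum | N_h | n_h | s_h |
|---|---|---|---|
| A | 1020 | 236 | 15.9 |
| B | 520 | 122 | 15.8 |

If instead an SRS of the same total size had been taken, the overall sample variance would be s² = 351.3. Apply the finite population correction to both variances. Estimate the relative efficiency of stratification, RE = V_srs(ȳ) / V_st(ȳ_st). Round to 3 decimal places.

RE ≈ 1.395

V̂(ȳ_st) = Σ W_h² (1 − n_h/N_h) s_h²/n_h, with W_h = N_h/N and N = 1540:
  stratum A: (1020/1540)²·(1 − 236/1020)·15.9²/236 = 0.361208
  stratum B: (520/1540)²·(1 − 122/520)·15.8²/122 = 0.178566
V_st = 0.539774
V_srs = (1 − 358/1540)·351.3/358 = 0.753168
Relative efficiency = V_srs / V_st = 0.753168/0.539774 = 1.3953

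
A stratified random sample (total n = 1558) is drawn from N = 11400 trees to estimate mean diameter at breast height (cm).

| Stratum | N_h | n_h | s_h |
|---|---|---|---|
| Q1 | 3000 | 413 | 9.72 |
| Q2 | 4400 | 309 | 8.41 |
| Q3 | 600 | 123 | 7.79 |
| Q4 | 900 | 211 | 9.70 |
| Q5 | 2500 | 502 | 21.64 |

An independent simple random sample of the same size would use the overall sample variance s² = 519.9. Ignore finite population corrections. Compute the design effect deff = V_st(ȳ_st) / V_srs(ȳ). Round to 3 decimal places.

V̂(ȳ_st) = Σ W_h² s_h²/n_h, with W_h = N_h/N and N = 11400:
  stratum Q1: (3000/11400)²·9.72²/413 = 0.0158422
  stratum Q2: (4400/11400)²·8.41²/309 = 0.034098
  stratum Q3: (600/11400)²·7.79²/123 = 0.00136667
  stratum Q4: (900/11400)²·9.70²/211 = 0.00277931
  stratum Q5: (2500/11400)²·21.64²/502 = 0.0448623
V_st = 0.0989484
V_srs = s²/n = 519.9/1558 = 0.333697
deff = V_st / V_srs = 0.0989484/0.333697 = 0.2965

deff ≈ 0.297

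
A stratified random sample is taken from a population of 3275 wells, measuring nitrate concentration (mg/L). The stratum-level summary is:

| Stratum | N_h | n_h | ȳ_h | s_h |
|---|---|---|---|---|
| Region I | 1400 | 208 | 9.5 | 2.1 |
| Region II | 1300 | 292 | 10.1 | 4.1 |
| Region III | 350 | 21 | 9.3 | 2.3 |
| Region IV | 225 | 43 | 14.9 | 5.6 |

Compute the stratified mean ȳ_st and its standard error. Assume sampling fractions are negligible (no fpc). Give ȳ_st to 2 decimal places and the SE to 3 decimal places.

ȳ_st ≈ 10.09, SE ≈ 0.139

ȳ_st = Σ W_h ȳ_h = (1400·9.5 + 1300·10.1 + 350·9.3 + 225·14.9)/3275 = 10.08779
V̂(ȳ_st) = Σ W_h² s_h²/n_h, with W_h = N_h/N and N = 3275:
  stratum Region I: (1400/3275)²·2.1²/208 = 0.00387444
  stratum Region II: (1300/3275)²·4.1²/292 = 0.00907087
  stratum Region III: (350/3275)²·2.3²/21 = 0.00287707
  stratum Region IV: (225/3275)²·5.6²/43 = 0.00344231
V̂(ȳ_st) = 0.0192647
SE(ȳ_st) = √0.0192647 = 0.138797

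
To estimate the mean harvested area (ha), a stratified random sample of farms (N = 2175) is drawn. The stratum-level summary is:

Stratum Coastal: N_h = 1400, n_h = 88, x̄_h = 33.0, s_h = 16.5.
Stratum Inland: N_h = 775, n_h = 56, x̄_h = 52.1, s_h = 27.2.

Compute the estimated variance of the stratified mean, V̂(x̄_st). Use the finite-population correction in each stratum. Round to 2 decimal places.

V̂(x̄_st) ≈ 2.76

V̂(x̄_st) = Σ W_h² (1 − n_h/N_h) s_h²/n_h, with W_h = N_h/N and N = 2175:
  stratum Coastal: (1400/2175)²·(1 − 88/1400)·16.5²/88 = 1.20124
  stratum Inland: (775/2175)²·(1 − 56/775)·27.2²/56 = 1.55619
V̂(x̄_st) = 2.75742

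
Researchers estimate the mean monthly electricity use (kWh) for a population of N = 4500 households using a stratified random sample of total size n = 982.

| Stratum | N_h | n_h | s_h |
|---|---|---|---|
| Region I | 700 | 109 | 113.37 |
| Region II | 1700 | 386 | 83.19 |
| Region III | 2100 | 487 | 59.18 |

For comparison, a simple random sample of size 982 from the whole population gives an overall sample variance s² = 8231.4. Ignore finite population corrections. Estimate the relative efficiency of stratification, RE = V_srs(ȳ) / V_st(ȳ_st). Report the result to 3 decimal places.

V̂(ȳ_st) = Σ W_h² s_h²/n_h, with W_h = N_h/N and N = 4500:
  stratum Region I: (700/4500)²·113.37²/109 = 2.85326
  stratum Region II: (1700/4500)²·83.19²/386 = 2.55875
  stratum Region III: (2100/4500)²·59.18²/487 = 1.56615
V_st = 6.97816
V_srs = s²/n = 8231.4/982 = 8.38228
Relative efficiency = V_srs / V_st = 8.38228/6.97816 = 1.2012

RE ≈ 1.201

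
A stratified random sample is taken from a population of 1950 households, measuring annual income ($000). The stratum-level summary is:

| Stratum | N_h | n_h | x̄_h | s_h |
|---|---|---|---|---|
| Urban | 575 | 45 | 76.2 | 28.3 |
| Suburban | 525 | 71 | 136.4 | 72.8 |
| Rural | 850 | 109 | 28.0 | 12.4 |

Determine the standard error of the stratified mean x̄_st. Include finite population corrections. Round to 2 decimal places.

V̂(x̄_st) = Σ W_h² (1 − n_h/N_h) s_h²/n_h, with W_h = N_h/N and N = 1950:
  stratum Urban: (575/1950)²·(1 − 45/575)·28.3²/45 = 1.42638
  stratum Suburban: (525/1950)²·(1 − 71/525)·72.8²/71 = 4.67897
  stratum Rural: (850/1950)²·(1 − 109/850)·12.4²/109 = 0.23366
V̂(x̄_st) = 6.33901
SE(x̄_st) = √6.33901 = 2.51774

SE(x̄_st) ≈ 2.52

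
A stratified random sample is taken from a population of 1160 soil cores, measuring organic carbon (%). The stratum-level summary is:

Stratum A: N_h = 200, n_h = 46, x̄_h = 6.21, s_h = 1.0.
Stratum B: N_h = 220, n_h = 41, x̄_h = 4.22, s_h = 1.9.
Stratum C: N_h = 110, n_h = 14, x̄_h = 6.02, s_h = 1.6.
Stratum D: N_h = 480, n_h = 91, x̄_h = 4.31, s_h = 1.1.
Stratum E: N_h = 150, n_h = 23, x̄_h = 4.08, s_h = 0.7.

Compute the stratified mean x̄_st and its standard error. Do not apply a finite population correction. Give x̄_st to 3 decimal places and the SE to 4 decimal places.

x̄_st = Σ W_h x̄_h = (200·6.21 + 220·4.22 + 110·6.02 + 480·4.31 + 150·4.08)/1160 = 4.75293
V̂(x̄_st) = Σ W_h² s_h²/n_h, with W_h = N_h/N and N = 1160:
  stratum A: (200/1160)²·1.0²/46 = 0.000646229
  stratum B: (220/1160)²·1.9²/41 = 0.00316703
  stratum C: (110/1160)²·1.6²/14 = 0.0016443
  stratum D: (480/1160)²·1.1²/91 = 0.00227672
  stratum E: (150/1160)²·0.7²/23 = 0.000356234
V̂(x̄_st) = 0.00809052
SE(x̄_st) = √0.00809052 = 0.0899473

x̄_st ≈ 4.753, SE ≈ 0.0899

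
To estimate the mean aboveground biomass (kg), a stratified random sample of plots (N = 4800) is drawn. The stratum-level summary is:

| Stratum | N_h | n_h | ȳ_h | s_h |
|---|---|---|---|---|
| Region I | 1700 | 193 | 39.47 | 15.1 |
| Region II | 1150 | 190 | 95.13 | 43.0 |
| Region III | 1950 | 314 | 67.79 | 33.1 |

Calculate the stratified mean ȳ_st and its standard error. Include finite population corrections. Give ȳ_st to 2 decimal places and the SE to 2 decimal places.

ȳ_st ≈ 64.31, SE ≈ 1.04

ȳ_st = Σ W_h ȳ_h = (1700·39.47 + 1150·95.13 + 1950·67.79)/4800 = 64.31021
V̂(ȳ_st) = Σ W_h² (1 − n_h/N_h) s_h²/n_h, with W_h = N_h/N and N = 4800:
  stratum Region I: (1700/4800)²·(1 − 193/1700)·15.1²/193 = 0.131364
  stratum Region II: (1150/4800)²·(1 − 190/1150)·43.0²/190 = 0.466305
  stratum Region III: (1950/4800)²·(1 − 314/1950)·33.1²/314 = 0.483128
V̂(ȳ_st) = 1.0808
SE(ȳ_st) = √1.0808 = 1.03961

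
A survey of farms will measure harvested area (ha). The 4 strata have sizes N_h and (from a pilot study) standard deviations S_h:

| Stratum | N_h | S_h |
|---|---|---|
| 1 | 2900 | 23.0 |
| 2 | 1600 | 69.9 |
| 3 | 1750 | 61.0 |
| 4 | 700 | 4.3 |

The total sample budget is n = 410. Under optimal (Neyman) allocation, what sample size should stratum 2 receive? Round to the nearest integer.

Neyman allocation: n_h = n · N_h S_h / Σ N_i S_i, with n = 410.
  stratum 1: N_h·S_h = 2900·23.0 = 66700.00
  stratum 2: N_h·S_h = 1600·69.9 = 111840.00
  stratum 3: N_h·S_h = 1750·61.0 = 106750.00
  stratum 4: N_h·S_h = 700·4.3 = 3010.00
Σ N_h S_h = 288300.00
n for stratum 2 = 410·111840.00/288300.00 = 159.051 → 159

159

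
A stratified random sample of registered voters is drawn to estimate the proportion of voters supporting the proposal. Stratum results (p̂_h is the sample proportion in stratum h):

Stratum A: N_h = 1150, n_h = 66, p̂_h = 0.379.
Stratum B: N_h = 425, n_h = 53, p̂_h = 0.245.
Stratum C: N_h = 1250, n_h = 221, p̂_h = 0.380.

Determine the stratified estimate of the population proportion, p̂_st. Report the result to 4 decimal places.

N = 2825; stratum weights W_h = N_h/N.
p̂_st = Σ W_h p̂_h = (1150·0.379 + 425·0.245 + 1250·0.380)/2825 = 0.35928

p̂_st ≈ 0.3593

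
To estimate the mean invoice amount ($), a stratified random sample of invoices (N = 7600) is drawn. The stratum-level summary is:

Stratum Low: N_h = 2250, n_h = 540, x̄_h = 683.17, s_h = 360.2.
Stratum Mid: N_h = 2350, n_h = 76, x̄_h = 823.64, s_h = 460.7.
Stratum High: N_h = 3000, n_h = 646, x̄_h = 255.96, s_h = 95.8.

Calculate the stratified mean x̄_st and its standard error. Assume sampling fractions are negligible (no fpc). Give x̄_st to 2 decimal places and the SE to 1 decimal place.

x̄_st ≈ 557.97, SE ≈ 17.0

x̄_st = Σ W_h x̄_h = (2250·683.17 + 2350·823.64 + 3000·255.96)/7600 = 557.96928
V̂(x̄_st) = Σ W_h² s_h²/n_h, with W_h = N_h/N and N = 7600:
  stratum Low: (2250/7600)²·360.2²/540 = 21.0587
  stratum Mid: (2350/7600)²·460.7²/76 = 267.012
  stratum High: (3000/7600)²·95.8²/646 = 2.21367
V̂(x̄_st) = 290.285
SE(x̄_st) = √290.285 = 17.0377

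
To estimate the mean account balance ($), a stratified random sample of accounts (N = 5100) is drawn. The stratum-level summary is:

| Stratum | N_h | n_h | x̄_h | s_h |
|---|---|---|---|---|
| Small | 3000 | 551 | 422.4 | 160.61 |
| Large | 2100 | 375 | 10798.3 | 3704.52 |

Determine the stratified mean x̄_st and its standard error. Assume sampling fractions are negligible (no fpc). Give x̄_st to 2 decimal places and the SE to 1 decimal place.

x̄_st = Σ W_h x̄_h = (3000·422.4 + 2100·10798.3)/5100 = 4694.82941
V̂(x̄_st) = Σ W_h² s_h²/n_h, with W_h = N_h/N and N = 5100:
  stratum Small: (3000/5100)²·160.61²/551 = 16.1993
  stratum Large: (2100/5100)²·3704.52²/375 = 6204.84
V̂(x̄_st) = 6221.04
SE(x̄_st) = √6221.04 = 78.8736

x̄_st ≈ 4694.83, SE ≈ 78.9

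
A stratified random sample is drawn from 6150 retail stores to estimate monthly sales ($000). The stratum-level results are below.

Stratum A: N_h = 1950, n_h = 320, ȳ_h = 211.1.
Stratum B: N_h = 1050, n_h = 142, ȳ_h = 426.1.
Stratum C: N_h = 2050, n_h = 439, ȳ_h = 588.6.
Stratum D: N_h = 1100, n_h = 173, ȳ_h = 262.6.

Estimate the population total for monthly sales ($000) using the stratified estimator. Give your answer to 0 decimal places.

τ̂_st = Σ N_h ȳ_h = 1950·211.1 + 1050·426.1 + 2050·588.6 + 1100·262.6 = 2354540

τ̂_st ≈ 2354540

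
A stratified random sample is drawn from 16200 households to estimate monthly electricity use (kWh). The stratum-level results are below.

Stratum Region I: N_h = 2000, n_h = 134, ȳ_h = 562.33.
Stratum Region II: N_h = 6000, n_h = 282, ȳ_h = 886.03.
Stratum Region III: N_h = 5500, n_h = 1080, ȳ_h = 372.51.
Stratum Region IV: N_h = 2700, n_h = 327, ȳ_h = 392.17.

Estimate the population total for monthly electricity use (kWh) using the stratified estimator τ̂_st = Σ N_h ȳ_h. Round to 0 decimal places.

τ̂_st ≈ 9548504

τ̂_st = Σ N_h ȳ_h = 2000·562.33 + 6000·886.03 + 5500·372.51 + 2700·392.17 = 9548504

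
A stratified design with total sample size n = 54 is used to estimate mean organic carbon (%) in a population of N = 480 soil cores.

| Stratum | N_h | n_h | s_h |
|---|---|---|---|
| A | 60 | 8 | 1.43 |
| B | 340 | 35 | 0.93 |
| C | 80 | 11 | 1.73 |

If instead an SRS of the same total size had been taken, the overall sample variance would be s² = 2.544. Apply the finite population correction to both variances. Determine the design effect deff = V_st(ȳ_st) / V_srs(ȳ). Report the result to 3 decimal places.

deff ≈ 0.505

V̂(ȳ_st) = Σ W_h² (1 − n_h/N_h) s_h²/n_h, with W_h = N_h/N and N = 480:
  stratum A: (60/480)²·(1 − 8/60)·1.43²/8 = 0.00346142
  stratum B: (340/480)²·(1 − 35/340)·0.93²/35 = 0.0111223
  stratum C: (80/480)²·(1 − 11/80)·1.73²/11 = 0.00651863
V_st = 0.0211023
V_srs = (1 − 54/480)·2.544/54 = 0.0418111
deff = V_st / V_srs = 0.0211023/0.0418111 = 0.5047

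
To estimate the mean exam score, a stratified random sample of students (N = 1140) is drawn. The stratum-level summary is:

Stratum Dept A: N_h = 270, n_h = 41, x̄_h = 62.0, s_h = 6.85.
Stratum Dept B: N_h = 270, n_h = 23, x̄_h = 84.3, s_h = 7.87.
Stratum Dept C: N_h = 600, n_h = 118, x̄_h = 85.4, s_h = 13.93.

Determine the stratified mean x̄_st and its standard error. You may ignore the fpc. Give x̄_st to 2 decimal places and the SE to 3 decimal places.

x̄_st = Σ W_h x̄_h = (270·62.0 + 270·84.3 + 600·85.4)/1140 = 79.59737
V̂(x̄_st) = Σ W_h² s_h²/n_h, with W_h = N_h/N and N = 1140:
  stratum Dept A: (270/1140)²·6.85²/41 = 0.0641971
  stratum Dept B: (270/1140)²·7.87²/23 = 0.151057
  stratum Dept C: (600/1140)²·13.93²/118 = 0.455526
V̂(x̄_st) = 0.670779
SE(x̄_st) = √0.670779 = 0.819011

x̄_st ≈ 79.60, SE ≈ 0.819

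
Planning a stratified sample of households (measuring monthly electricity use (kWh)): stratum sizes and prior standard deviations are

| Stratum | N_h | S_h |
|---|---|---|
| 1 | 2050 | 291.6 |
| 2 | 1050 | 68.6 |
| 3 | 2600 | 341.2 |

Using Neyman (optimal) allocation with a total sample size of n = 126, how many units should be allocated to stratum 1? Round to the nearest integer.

48

Neyman allocation: n_h = n · N_h S_h / Σ N_i S_i, with n = 126.
  stratum 1: N_h·S_h = 2050·291.6 = 597780.00
  stratum 2: N_h·S_h = 1050·68.6 = 72030.00
  stratum 3: N_h·S_h = 2600·341.2 = 887120.00
Σ N_h S_h = 1556930.00
n for stratum 1 = 126·597780.00/1556930.00 = 48.377 → 48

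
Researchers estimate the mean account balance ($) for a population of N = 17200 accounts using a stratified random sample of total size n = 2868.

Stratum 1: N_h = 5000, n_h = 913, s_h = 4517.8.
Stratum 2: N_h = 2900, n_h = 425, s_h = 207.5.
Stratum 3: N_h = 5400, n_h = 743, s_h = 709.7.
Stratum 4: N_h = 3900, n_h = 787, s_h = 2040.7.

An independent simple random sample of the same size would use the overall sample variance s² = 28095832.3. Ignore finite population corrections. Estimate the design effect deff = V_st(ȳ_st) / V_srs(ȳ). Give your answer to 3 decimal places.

deff ≈ 0.228

V̂(ȳ_st) = Σ W_h² s_h²/n_h, with W_h = N_h/N and N = 17200:
  stratum 1: (5000/17200)²·4517.8²/913 = 1889.15
  stratum 2: (2900/17200)²·207.5²/425 = 2.87996
  stratum 3: (5400/17200)²·709.7²/743 = 66.8177
  stratum 4: (3900/17200)²·2040.7²/787 = 272.055
V_st = 2230.9
V_srs = s²/n = 28095832.3/2868 = 9796.32
deff = V_st / V_srs = 2230.9/9796.32 = 0.2277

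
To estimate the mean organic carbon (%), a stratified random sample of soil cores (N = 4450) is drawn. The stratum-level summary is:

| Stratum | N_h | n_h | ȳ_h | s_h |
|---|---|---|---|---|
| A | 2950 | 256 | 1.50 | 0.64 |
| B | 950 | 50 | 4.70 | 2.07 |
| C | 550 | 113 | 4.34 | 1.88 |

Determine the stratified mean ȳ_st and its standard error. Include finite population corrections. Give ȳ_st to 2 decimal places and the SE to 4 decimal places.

ȳ_st ≈ 2.53, SE ≈ 0.0687

ȳ_st = Σ W_h ȳ_h = (2950·1.50 + 950·4.70 + 550·4.34)/4450 = 2.53416
V̂(ȳ_st) = Σ W_h² (1 − n_h/N_h) s_h²/n_h, with W_h = N_h/N and N = 4450:
  stratum A: (2950/4450)²·(1 − 256/2950)·0.64²/256 = 0.000642125
  stratum B: (950/4450)²·(1 − 50/950)·2.07²/50 = 0.00370013
  stratum C: (550/4450)²·(1 − 113/550)·1.88²/113 = 0.000379631
V̂(ȳ_st) = 0.00472188
SE(ȳ_st) = √0.00472188 = 0.068716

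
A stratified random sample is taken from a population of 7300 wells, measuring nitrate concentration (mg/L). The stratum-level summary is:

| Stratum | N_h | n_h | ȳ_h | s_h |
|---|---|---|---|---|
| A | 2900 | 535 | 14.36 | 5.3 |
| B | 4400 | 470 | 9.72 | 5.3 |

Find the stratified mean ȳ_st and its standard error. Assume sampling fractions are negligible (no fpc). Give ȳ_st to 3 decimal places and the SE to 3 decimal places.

ȳ_st ≈ 11.563, SE ≈ 0.173

ȳ_st = Σ W_h ȳ_h = (2900·14.36 + 4400·9.72)/7300 = 11.56329
V̂(ȳ_st) = Σ W_h² s_h²/n_h, with W_h = N_h/N and N = 7300:
  stratum A: (2900/7300)²·5.3²/535 = 0.00828606
  stratum B: (4400/7300)²·5.3²/470 = 0.0217127
V̂(ȳ_st) = 0.0299987
SE(ȳ_st) = √0.0299987 = 0.173201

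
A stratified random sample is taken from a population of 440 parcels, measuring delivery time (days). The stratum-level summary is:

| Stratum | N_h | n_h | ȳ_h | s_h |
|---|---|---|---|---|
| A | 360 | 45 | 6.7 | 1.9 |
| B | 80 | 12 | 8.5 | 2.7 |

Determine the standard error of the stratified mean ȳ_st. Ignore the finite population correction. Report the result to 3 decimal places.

SE(ȳ_st) ≈ 0.272

V̂(ȳ_st) = Σ W_h² s_h²/n_h, with W_h = N_h/N and N = 440:
  stratum A: (360/440)²·1.9²/45 = 0.0537025
  stratum B: (80/440)²·2.7²/12 = 0.0200826
V̂(ȳ_st) = 0.0737851
SE(ȳ_st) = √0.0737851 = 0.271634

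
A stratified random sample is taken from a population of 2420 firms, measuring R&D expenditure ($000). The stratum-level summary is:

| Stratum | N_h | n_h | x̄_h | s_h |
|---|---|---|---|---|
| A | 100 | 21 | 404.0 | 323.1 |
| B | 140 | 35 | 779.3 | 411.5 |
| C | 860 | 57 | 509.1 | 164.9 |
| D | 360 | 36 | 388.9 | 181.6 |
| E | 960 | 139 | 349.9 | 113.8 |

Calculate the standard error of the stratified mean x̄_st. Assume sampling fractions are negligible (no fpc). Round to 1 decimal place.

V̂(x̄_st) = Σ W_h² s_h²/n_h, with W_h = N_h/N and N = 2420:
  stratum A: (100/2420)²·323.1²/21 = 8.48836
  stratum B: (140/2420)²·411.5²/35 = 16.1919
  stratum C: (860/2420)²·164.9²/57 = 60.2466
  stratum D: (360/2420)²·181.6²/36 = 20.2723
  stratum E: (960/2420)²·113.8²/139 = 14.6616
V̂(x̄_st) = 119.861
SE(x̄_st) = √119.861 = 10.9481

SE(x̄_st) ≈ 10.9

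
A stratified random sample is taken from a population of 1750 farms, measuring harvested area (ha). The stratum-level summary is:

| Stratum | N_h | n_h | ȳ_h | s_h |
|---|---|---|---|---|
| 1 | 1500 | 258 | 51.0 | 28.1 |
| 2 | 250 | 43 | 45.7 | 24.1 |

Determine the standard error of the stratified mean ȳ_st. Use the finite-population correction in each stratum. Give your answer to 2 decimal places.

V̂(ȳ_st) = Σ W_h² (1 − n_h/N_h) s_h²/n_h, with W_h = N_h/N and N = 1750:
  stratum 1: (1500/1750)²·(1 − 258/1500)·28.1²/258 = 1.86179
  stratum 2: (250/1750)²·(1 − 43/250)·24.1²/43 = 0.228244
V̂(ȳ_st) = 2.09003
SE(ȳ_st) = √2.09003 = 1.44569

SE(ȳ_st) ≈ 1.45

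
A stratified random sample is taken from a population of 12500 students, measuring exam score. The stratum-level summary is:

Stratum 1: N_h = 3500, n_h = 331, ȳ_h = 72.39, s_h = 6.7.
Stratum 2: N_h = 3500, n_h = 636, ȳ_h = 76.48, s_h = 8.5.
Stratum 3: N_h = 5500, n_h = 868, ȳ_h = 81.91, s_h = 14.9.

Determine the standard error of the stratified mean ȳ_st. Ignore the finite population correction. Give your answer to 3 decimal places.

V̂(ȳ_st) = Σ W_h² s_h²/n_h, with W_h = N_h/N and N = 12500:
  stratum 1: (3500/12500)²·6.7²/331 = 0.0106326
  stratum 2: (3500/12500)²·8.5²/636 = 0.00890629
  stratum 3: (5500/12500)²·14.9²/868 = 0.0495174
V̂(ȳ_st) = 0.0690563
SE(ȳ_st) = √0.0690563 = 0.262786

SE(ȳ_st) ≈ 0.263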